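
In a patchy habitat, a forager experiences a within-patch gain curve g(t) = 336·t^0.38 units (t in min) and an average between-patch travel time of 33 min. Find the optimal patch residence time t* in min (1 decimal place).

By the marginal value theorem, leave when the instantaneous gain rate g'(t) equals the habitat-wide average g(t)/(T + t).
g'(t) = 0.38·336·t^-0.62. Setting 0.38·336·t^-0.62 = 336·t^0.38/(33+t) gives 0.38(33+t) = t, so 0.62·t = 0.38×33.
t* = 0.38×33/0.62 = 20.23 min.

20.2 min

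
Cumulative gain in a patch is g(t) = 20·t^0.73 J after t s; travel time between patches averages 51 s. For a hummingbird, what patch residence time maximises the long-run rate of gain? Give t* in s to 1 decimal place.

137.9 s

Optimal t* satisfies g'(t*) = g(t*)/(T + t*).
g'(t) = 0.73·20·t^-0.27. Setting 0.73·20·t^-0.27 = 20·t^0.73/(51+t) gives 0.73(51+t) = t, so 0.27·t = 0.73×51.
t* = 0.73×51/0.27 = 137.9 s.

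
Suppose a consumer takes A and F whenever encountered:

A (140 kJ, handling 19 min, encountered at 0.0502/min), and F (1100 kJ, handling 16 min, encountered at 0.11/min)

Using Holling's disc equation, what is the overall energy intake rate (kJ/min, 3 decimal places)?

34.474 kJ/min

R = Σλ_iE_i / (1 + Σλ_ih_i)
Numerator: 0.0502×140 + 0.11×1100 = 128
Denominator: 1 + 0.0502×19 + 0.11×16 = 3.714
R = 128/3.714 = 34.47 kJ/min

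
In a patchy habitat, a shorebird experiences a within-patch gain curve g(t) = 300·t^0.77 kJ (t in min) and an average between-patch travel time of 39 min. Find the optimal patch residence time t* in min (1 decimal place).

Maximise g(t)/(T+t): set derivative to zero → g'(t)(T+t) = g(t).
g'(t) = 0.77·300·t^-0.23. Setting 0.77·300·t^-0.23 = 300·t^0.77/(39+t) gives 0.77(39+t) = t, so 0.23·t = 0.77×39.
t* = 0.77×39/0.23 = 130.6 min.

130.6 min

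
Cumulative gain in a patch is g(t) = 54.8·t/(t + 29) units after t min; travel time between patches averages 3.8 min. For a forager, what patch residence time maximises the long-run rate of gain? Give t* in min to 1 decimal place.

10.5 min

Maximise g(t)/(T+t): set derivative to zero → g'(t)(T+t) = g(t).
g'(t) = 54.8·29/(t + 29)². Setting 54.8·29/(t+29)² = 54.8t/[(t+29)(3.8+t)] gives 29(3.8+t) = t(t+29), so t² = 29×3.8 = 110.2.
t* = √110.2 = 10.5 min.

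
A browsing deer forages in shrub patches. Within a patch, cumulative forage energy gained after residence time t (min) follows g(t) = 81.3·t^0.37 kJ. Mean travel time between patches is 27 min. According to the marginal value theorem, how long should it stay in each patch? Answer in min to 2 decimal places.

15.86 min

Maximise g(t)/(T+t): set derivative to zero → g'(t)(T+t) = g(t).
g'(t) = 0.37·81.3·t^-0.63. Setting 0.37·81.3·t^-0.63 = 81.3·t^0.37/(27+t) gives 0.37(27+t) = t, so 0.63·t = 0.37×27.
t* = 0.37×27/0.63 = 15.86 min.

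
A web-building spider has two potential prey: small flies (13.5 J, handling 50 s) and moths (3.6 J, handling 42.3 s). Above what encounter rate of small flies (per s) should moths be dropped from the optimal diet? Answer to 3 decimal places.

Drop moths once their profitability E₂/h₂ falls below the rate achievable on small flies alone: E₂/h₂ = λE₁/(1 + λh₁).
Solve for λ: λE₁h₂ = E₂(1 + λh₁) → λ(E₁h₂ − E₂h₁) = E₂ → λ = E₂/(E₁h₂ − E₂h₁).
λ = 3.6/(13.5×42.3 − 3.6×50) = 3.6/391 = 0.009206 per s.

0.009 per s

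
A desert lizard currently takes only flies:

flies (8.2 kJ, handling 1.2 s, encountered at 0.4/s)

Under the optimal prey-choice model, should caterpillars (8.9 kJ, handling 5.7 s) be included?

Current rate: (0.4×8.2)/(1 + 0.4×1.2) = 2.216 kJ/s.
caterpillars: E/h = 8.9/5.7 = 1.561 kJ/s.
Since 1.561 < R, time spent handling caterpillars is better spent searching.

No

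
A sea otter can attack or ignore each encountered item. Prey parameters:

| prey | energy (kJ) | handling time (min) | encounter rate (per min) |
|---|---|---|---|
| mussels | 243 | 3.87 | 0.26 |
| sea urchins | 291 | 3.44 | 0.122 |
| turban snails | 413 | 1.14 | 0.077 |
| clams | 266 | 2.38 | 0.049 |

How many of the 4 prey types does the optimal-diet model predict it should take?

4

Profitabilities (E/h, kJ/min): turban snails 362, clams 112, sea urchins 84.6, mussels 62.8. Add prey in this order while the next type's profitability exceeds the intake rate on those already taken.
Rate on top 1: 29.23. clams: 112 > 29.23 → include.
Rate on top 2: 37.23. sea urchins: 84.6 > 37.23 → include.
Rate on top 3: 49.47. mussels: 62.8 > 49.47 → include.
Optimal diet: turban snails, clams, sea urchins, mussels — 4 of 4 types.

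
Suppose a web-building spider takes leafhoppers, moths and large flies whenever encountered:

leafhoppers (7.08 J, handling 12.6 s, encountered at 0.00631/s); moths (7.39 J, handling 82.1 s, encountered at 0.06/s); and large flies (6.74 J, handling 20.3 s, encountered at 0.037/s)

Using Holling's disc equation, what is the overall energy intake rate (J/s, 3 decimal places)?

Energy encountered per unit search time: 0.00631×7.08 + 0.06×7.39 + 0.037×6.74 = 0.7375 J/s.
Handling time per unit search time: 0.00631×12.6 + 0.06×82.1 + 0.037×20.3 = 5.757.
Rate = 0.7375/(1 + 5.757) = 0.1091 J/s.

0.109 J/s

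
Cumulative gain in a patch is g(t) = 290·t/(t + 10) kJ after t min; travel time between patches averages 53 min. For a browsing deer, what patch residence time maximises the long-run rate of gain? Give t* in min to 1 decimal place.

Maximise g(t)/(T+t): set derivative to zero → g'(t)(T+t) = g(t).
g'(t) = 290·10/(t + 10)². Setting 290·10/(t+10)² = 290t/[(t+10)(53+t)] gives 10(53+t) = t(t+10), so t² = 10×53 = 530.
t* = √530 = 23.02 min.

23.0 min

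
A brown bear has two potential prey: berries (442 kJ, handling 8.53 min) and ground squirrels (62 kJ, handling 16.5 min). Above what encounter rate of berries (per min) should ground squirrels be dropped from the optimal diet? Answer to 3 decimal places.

Drop ground squirrels once their profitability E₂/h₂ falls below the rate achievable on berries alone: E₂/h₂ = λE₁/(1 + λh₁).
Solve for λ: λE₁h₂ = E₂(1 + λh₁) → λ(E₁h₂ − E₂h₁) = E₂ → λ = E₂/(E₁h₂ − E₂h₁).
λ = 62/(442×16.5 − 62×8.53) = 62/6764 = 0.009166 per min.

0.009 per min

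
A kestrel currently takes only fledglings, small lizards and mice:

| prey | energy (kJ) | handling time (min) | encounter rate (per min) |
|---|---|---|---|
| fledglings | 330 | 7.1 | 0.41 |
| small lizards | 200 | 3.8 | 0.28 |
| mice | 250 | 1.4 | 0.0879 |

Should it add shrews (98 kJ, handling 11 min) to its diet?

Intake rate on the current diet: R = (0.41×330 + 0.28×200 + 0.0879×250) / (1 + 0.41×7.1 + 0.28×3.8 + 0.0879×1.4) = 213.3/5.098 = 41.83 kJ/min.
shrews: E/h = 98/11 = 8.909 kJ/min.
Since 8.909 < R, time spent handling shrews is better spent searching.

No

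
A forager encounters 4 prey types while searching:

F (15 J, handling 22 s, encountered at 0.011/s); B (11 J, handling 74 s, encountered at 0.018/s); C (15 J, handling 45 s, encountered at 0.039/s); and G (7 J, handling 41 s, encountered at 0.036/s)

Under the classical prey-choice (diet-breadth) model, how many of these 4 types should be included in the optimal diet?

Rank by E/h (J/s): F 0.682, C 0.333, G 0.171, B 0.149. Include each in turn until the next type's E/h falls below the running intake rate.
Rate on top 1: 0.1329. C: 0.333 > 0.1329 → include.
Rate on top 2: 0.2503. G: 0.171 < 0.2503 → exclude; stop.
Optimal diet: F, C — 2 of 4 types.

2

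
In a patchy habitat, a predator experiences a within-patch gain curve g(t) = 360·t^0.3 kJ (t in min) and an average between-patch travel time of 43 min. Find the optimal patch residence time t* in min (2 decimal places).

18.43 min

Maximise g(t)/(T+t): set derivative to zero → g'(t)(T+t) = g(t).
g'(t) = 0.3·360·t^-0.7. Setting 0.3·360·t^-0.7 = 360·t^0.3/(43+t) gives 0.3(43+t) = t, so 0.70·t = 0.3×43.
t* = 0.3×43/0.70 = 18.43 min.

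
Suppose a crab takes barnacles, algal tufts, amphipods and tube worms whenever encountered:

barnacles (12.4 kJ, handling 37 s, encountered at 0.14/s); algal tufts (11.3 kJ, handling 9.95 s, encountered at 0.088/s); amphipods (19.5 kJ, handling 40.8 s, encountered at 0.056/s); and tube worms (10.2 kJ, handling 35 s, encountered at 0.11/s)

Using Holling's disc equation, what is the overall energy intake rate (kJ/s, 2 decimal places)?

0.37 kJ/s

R = Σλ_iE_i / (1 + Σλ_ih_i)
Numerator: 0.14×12.4 + 0.088×11.3 + 0.056×19.5 + 0.11×10.2 = 4.944
Denominator: 1 + 0.14×37 + 0.088×9.95 + 0.056×40.8 + 0.11×35 = 13.19
R = 4.944/13.19 = 0.3748 kJ/s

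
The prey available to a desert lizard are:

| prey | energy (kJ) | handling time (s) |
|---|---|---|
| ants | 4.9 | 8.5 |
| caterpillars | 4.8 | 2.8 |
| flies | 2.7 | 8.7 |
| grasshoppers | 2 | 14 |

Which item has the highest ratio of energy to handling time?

caterpillars

In descending order of E/h:
caterpillars: 4.8/2.8 = 1.71 kJ/s
ants: 4.9/8.5 = 0.576 kJ/s
flies: 2.7/8.7 = 0.31 kJ/s
grasshoppers: 2/14 = 0.143 kJ/s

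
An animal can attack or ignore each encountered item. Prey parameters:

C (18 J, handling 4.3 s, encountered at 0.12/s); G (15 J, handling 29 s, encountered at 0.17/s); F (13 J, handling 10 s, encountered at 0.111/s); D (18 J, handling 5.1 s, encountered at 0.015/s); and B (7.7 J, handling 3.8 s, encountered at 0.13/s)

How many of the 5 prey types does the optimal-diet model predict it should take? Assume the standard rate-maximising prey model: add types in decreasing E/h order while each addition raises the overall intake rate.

3

E/h in descending order: C 4.19, D 3.53, B 2.03, F 1.3, G 0.517 J/s. The optimal diet is the largest prefix of this list for which every included type satisfies E_i/h_i > R on the types above it.
Rate on top 1: 1.425. D: 3.53 > 1.425 → include.
Rate on top 2: 1.526. B: 2.03 > 1.526 → include.
Rate on top 3: 1.644. F: 1.3 < 1.644 → exclude; stop.
Optimal diet: C, D, B — 3 of 5 types.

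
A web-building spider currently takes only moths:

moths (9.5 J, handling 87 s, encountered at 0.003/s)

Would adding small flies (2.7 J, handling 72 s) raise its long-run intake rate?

Yes

Current rate: (0.003×9.5)/(1 + 0.003×87) = 0.0226 J/s.
Profitability of small flies: 2.7/72 = 0.0375 J/s.
Since 0.0375 > R, including small flies increases the long-run rate.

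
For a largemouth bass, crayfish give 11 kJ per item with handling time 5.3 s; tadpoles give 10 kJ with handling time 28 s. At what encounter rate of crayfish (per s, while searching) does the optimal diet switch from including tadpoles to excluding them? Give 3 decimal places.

0.039 per s

At the threshold, the rate on crayfish alone equals the profitability of tadpoles: λ·11/(1 + λ·5.3) = 10/28 = 0.3571.
Rearranging, λ(11 − 0.3571×5.3) = 0.3571, so λ = 0.3571/9.107 = 0.03922 per s.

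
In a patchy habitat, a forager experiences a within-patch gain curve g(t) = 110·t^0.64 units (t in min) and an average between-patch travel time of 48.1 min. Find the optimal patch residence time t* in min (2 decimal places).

85.51 min

By the marginal value theorem, leave when the instantaneous gain rate g'(t) equals the habitat-wide average g(t)/(T + t).
g'(t) = 0.64·110·t^-0.36. Setting 0.64·110·t^-0.36 = 110·t^0.64/(48.1+t) gives 0.64(48.1+t) = t, so 0.36·t = 0.64×48.1.
t* = 0.64×48.1/0.36 = 85.51 min.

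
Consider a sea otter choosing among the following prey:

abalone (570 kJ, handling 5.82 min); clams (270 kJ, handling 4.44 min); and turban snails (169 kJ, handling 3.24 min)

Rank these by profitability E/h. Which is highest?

Profitability E/h (kJ/min): abalone = 570/5.82 = 97.9, clams = 270/4.44 = 60.8, turban snails = 169/3.24 = 52.2.
Ranked: abalone > clams > turban snails.

abalone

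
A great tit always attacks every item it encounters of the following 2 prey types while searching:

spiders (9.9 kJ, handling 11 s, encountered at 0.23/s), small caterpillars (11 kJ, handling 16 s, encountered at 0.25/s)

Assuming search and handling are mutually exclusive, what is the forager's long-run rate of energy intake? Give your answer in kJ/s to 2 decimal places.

0.67 kJ/s

Energy encountered per unit search time: 0.23×9.9 + 0.25×11 = 5.027 kJ/s.
Handling time per unit search time: 0.23×11 + 0.25×16 = 6.53.
Rate = 5.027/(1 + 6.53) = 0.6676 kJ/s.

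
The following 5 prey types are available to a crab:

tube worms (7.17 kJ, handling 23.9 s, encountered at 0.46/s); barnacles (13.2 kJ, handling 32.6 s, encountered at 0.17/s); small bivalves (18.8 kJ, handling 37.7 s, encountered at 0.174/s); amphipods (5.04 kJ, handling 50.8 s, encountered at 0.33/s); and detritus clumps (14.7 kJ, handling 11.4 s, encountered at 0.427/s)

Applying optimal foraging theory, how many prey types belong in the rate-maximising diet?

1

E/h in descending order: detritus clumps 1.29, small bivalves 0.499, barnacles 0.405, tube worms 0.3, amphipods 0.0992 kJ/s. The optimal diet is the largest prefix of this list for which every included type satisfies E_i/h_i > R on the types above it.
Rate on top 1: 1.07. small bivalves: 0.499 < 1.07 → exclude; stop.
Optimal diet: detritus clumps — 1 of 5 types.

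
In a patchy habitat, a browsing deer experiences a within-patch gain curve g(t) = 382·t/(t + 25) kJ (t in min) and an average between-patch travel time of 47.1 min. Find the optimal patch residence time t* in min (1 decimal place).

34.3 min

Optimal t* satisfies g'(t*) = g(t*)/(T + t*).
g'(t) = 382·25/(t + 25)². Setting 382·25/(t+25)² = 382t/[(t+25)(47.1+t)] gives 25(47.1+t) = t(t+25), so t² = 25×47.1 = 1178.
t* = √1178 = 34.31 min.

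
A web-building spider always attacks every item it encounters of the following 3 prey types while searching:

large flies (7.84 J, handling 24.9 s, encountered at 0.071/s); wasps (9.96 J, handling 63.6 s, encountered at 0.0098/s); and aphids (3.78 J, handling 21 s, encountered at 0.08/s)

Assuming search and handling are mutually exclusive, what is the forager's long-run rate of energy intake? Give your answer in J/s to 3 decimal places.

Energy encountered per unit search time: 0.071×7.84 + 0.0098×9.96 + 0.08×3.78 = 0.9566 J/s.
Handling time per unit search time: 0.071×24.9 + 0.0098×63.6 + 0.08×21 = 4.071.
Rate = 0.9566/(1 + 4.071) = 0.1886 J/s.

0.189 J/s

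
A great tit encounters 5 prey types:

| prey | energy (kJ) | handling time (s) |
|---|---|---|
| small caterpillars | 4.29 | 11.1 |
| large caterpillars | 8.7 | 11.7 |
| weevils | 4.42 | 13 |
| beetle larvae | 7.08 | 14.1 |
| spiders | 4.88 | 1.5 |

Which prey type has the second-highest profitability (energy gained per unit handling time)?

large caterpillars

In descending order of E/h:
spiders: 4.88/1.5 = 3.25 kJ/s
large caterpillars: 8.7/11.7 = 0.744 kJ/s
beetle larvae: 7.08/14.1 = 0.502 kJ/s
small caterpillars: 4.29/11.1 = 0.386 kJ/s
weevils: 4.42/13 = 0.34 kJ/s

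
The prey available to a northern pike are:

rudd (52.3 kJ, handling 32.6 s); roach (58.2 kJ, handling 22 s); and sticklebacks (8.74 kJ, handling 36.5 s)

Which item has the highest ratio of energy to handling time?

Profitability E/h (kJ/s): rudd = 52.3/32.6 = 1.6, roach = 58.2/22 = 2.65, sticklebacks = 8.74/36.5 = 0.239.
Ranked: roach > rudd > sticklebacks.

roach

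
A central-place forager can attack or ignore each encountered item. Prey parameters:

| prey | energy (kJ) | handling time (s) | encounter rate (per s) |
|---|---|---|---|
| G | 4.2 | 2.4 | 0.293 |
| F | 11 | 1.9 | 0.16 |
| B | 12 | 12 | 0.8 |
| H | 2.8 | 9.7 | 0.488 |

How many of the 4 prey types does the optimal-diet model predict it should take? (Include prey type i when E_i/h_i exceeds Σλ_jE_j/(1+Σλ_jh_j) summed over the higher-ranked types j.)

Profitabilities (E/h, kJ/s): F 5.79, G 1.75, B 1, H 0.289. Add prey in this order while the next type's profitability exceeds the intake rate on those already taken.
Rate on top 1: 1.35. G: 1.75 > 1.35 → include.
Rate on top 2: 1.49. B: 1 < 1.49 → exclude; stop.
Optimal diet: F, G — 2 of 4 types.

2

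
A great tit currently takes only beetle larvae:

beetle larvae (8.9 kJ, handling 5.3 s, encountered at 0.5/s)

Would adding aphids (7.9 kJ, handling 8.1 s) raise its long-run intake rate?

Current rate: (0.5×8.9)/(1 + 0.5×5.3) = 1.219 kJ/s.
Profitability of aphids: 7.9/8.1 = 0.9753 kJ/s.
Since 0.9753 < R, time spent handling aphids is better spent searching.

No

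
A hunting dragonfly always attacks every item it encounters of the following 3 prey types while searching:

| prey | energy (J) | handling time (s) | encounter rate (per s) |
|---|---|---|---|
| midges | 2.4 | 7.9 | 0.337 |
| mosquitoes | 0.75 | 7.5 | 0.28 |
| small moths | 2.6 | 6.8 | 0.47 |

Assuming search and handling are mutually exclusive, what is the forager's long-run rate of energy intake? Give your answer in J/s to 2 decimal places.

0.25 J/s

R = (0.337×2.4 + 0.28×0.75 + 0.47×2.6) / (1 + 0.337×7.9 + 0.28×7.5 + 0.47×6.8) = 2.241/8.958 = 0.2501 J/s.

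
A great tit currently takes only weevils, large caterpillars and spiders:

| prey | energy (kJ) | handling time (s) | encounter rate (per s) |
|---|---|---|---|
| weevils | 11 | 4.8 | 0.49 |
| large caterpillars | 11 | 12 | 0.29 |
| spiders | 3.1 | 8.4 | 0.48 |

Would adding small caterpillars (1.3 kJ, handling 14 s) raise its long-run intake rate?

No

Current rate: (0.49×11 + 0.29×11 + 0.48×3.1)/(1 + 0.49×4.8 + 0.29×12 + 0.48×8.4) = 0.9267 kJ/s.
small caterpillars: E/h = 1.3/14 = 0.09286 kJ/s.
0.09286 < 0.9267, so adding small caterpillars would lower the average — exclude it.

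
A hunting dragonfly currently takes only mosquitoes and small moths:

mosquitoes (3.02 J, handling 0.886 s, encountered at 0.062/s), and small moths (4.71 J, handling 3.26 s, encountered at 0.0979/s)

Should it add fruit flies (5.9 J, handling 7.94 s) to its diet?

Yes

Intake rate on the current diet: R = (0.062×3.02 + 0.0979×4.71) / (1 + 0.062×0.886 + 0.0979×3.26) = 0.6483/1.374 = 0.4718 J/s.
fruit flies: E/h = 5.9/7.94 = 0.7431 J/s.
0.7431 > 0.4718, so adding fruit flies raises the average — include it.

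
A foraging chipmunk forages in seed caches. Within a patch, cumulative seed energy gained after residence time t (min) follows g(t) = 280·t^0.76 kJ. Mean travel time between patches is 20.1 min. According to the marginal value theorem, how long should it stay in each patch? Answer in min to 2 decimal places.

By the marginal value theorem, leave when the instantaneous gain rate g'(t) equals the habitat-wide average g(t)/(T + t).
g'(t) = 0.76·280·t^-0.24. Setting 0.76·280·t^-0.24 = 280·t^0.76/(20.1+t) gives 0.76(20.1+t) = t, so 0.24·t = 0.76×20.1.
t* = 0.76×20.1/0.24 = 63.65 min.

63.65 min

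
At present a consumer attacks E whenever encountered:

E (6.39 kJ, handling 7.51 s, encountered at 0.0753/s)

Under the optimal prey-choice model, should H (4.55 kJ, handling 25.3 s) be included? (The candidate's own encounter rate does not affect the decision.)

No

Intake rate on the current diet: R = (0.0753×6.39) / (1 + 0.0753×7.51) = 0.4812/1.566 = 0.3074 kJ/s.
Profitability of H: 4.55/25.3 = 0.1798 kJ/s.
Since 0.1798 < R, time spent handling H is better spent searching.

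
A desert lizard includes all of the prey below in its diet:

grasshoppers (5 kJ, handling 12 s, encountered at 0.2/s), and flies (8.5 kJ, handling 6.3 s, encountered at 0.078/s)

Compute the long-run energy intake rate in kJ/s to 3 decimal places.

R = (0.2×5 + 0.078×8.5) / (1 + 0.2×12 + 0.078×6.3) = 1.663/3.891 = 0.4274 kJ/s.

0.427 kJ/s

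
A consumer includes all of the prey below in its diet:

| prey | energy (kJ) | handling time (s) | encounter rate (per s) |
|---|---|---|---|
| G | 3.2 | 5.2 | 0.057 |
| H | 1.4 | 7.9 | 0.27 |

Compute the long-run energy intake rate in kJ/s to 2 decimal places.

0.16 kJ/s

Energy encountered per unit search time: 0.057×3.2 + 0.27×1.4 = 0.5604 kJ/s.
Handling time per unit search time: 0.057×5.2 + 0.27×7.9 = 2.429.
Rate = 0.5604/(1 + 2.429) = 0.1634 kJ/s.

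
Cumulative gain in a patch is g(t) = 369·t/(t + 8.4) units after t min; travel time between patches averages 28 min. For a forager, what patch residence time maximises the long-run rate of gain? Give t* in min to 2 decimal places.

By the marginal value theorem, leave when the instantaneous gain rate g'(t) equals the habitat-wide average g(t)/(T + t).
g'(t) = 369·8.4/(t + 8.4)². Setting 369·8.4/(t+8.4)² = 369t/[(t+8.4)(28+t)] gives 8.4(28+t) = t(t+8.4), so t² = 8.4×28 = 235.2.
t* = √235.2 = 15.34 min.

15.34 min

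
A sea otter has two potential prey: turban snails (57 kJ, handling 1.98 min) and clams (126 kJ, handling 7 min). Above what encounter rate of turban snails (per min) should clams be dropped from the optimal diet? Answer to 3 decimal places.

0.843 per min

The zero-one rule: include clams iff E₂/h₂ > λE₁/(1+λh₁). Equality gives the switch point.
λE₁h₂ = E₂ + λE₂h₁ ⇒ λ = E₂/(E₁h₂ − E₂h₁) = 126/(399 − 249.5) = 0.8427 per min.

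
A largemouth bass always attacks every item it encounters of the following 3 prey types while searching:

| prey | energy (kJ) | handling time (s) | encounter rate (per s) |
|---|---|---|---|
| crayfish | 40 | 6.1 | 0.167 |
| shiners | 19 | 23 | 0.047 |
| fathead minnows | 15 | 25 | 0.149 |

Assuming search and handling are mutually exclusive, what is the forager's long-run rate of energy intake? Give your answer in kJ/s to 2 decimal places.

Energy encountered per unit search time: 0.167×40 + 0.047×19 + 0.149×15 = 9.808 kJ/s.
Handling time per unit search time: 0.167×6.1 + 0.047×23 + 0.149×25 = 5.825.
Rate = 9.808/(1 + 5.825) = 1.437 kJ/s.

1.44 kJ/s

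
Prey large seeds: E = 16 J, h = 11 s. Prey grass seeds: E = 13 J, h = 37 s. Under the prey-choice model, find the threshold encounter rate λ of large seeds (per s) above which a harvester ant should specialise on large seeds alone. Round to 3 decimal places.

0.029 per s

The zero-one rule: include grass seeds iff E₂/h₂ > λE₁/(1+λh₁). Equality gives the switch point.
λE₁h₂ = E₂ + λE₂h₁ ⇒ λ = E₂/(E₁h₂ − E₂h₁) = 13/(592 − 143) = 0.02895 per s.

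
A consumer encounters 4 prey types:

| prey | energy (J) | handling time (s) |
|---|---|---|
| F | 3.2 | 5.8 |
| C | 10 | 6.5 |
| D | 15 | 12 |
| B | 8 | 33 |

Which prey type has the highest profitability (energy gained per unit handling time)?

In descending order of E/h:
C: 10/6.5 = 1.54 J/s
D: 15/12 = 1.25 J/s
F: 3.2/5.8 = 0.552 J/s
B: 8/33 = 0.242 J/s

C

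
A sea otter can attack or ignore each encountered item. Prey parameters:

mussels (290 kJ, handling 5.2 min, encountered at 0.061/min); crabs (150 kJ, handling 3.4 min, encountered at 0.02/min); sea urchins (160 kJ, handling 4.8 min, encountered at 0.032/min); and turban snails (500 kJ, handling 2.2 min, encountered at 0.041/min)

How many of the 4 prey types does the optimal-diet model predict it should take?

4

Rank by E/h (kJ/min): turban snails 227, mussels 55.8, crabs 44.1, sea urchins 33.3. Include each in turn until the next type's E/h falls below the running intake rate.
Rate on top 1: 18.8. mussels: 55.8 > 18.8 → include.
Rate on top 2: 27.14. crabs: 44.1 > 27.14 → include.
Rate on top 3: 27.92. sea urchins: 33.3 > 27.92 → include.
Optimal diet: turban snails, mussels, crabs, sea urchins — 4 of 4 types.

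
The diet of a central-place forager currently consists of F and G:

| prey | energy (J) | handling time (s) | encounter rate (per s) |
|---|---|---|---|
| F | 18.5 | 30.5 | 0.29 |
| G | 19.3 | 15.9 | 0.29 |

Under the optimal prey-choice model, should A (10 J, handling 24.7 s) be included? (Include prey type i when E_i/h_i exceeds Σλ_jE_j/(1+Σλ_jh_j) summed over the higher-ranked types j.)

No

Intake rate on the current diet: R = (0.29×18.5 + 0.29×19.3) / (1 + 0.29×30.5 + 0.29×15.9) = 10.96/14.46 = 0.7583 J/s.
Profitability of A: 10/24.7 = 0.4049 J/s.
0.4049 < 0.7583, so adding A would lower the average — exclude it.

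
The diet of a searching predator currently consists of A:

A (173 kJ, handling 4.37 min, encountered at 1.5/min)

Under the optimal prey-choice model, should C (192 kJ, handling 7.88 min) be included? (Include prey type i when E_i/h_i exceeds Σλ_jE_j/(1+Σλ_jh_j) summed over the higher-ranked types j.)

Current rate: (1.5×173)/(1 + 1.5×4.37) = 34.35 kJ/min.
C: E/h = 192/7.88 = 24.37 kJ/min.
Since 24.37 < R, time spent handling C is better spent searching.

No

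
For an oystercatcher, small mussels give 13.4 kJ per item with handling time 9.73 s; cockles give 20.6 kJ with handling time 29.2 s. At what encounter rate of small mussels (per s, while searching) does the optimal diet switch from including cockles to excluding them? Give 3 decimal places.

0.108 per s

At the threshold, the rate on small mussels alone equals the profitability of cockles: λ·13.4/(1 + λ·9.73) = 20.6/29.2 = 0.7055.
Rearranging, λ(13.4 − 0.7055×9.73) = 0.7055, so λ = 0.7055/6.536 = 0.1079 per s.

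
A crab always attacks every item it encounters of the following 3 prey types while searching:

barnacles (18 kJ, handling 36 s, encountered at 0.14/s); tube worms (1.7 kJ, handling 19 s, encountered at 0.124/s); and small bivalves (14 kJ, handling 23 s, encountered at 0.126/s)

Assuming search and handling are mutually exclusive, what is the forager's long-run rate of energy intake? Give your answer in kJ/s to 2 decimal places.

R = (0.14×18 + 0.124×1.7 + 0.126×14) / (1 + 0.14×36 + 0.124×19 + 0.126×23) = 4.495/11.29 = 0.398 kJ/s.

0.40 kJ/s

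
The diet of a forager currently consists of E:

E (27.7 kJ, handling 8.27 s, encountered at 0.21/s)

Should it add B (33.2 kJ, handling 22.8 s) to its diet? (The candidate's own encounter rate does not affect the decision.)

On E alone, R = ΣλE/(1+Σλh) = 5.817/2.737 = 2.126 kJ/s.
B: E/h = 33.2/22.8 = 1.456 kJ/s.
1.456 < 2.126, so adding B would lower the average — exclude it.

No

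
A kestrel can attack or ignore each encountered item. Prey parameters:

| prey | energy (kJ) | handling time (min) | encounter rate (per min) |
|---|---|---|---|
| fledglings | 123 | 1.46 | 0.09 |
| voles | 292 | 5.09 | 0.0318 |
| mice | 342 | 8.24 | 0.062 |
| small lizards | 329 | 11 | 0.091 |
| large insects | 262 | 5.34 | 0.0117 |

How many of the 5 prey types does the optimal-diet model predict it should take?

5

Profitabilities (E/h, kJ/min): fledglings 84.2, voles 57.4, large insects 49.1, mice 41.5, small lizards 29.9. Add prey in this order while the next type's profitability exceeds the intake rate on those already taken.
Rate on top 1: 9.784. voles: 57.4 > 9.784 → include.
Rate on top 2: 15.74. large insects: 49.1 > 15.74 → include.
Rate on top 3: 17.28. mice: 41.5 > 17.28 → include.
Rate on top 4: 23.91. small lizards: 29.9 > 23.91 → include.
Optimal diet: fledglings, voles, large insects, mice, small lizards — 5 of 5 types.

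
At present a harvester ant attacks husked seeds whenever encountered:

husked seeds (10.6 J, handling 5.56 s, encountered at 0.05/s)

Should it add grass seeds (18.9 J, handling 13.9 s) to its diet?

Yes

On husked seeds alone, R = ΣλE/(1+Σλh) = 0.53/1.278 = 0.4147 J/s.
Profitability of grass seeds: 18.9/13.9 = 1.36 J/s.
1.36 > 0.4147, so adding grass seeds raises the average — include it.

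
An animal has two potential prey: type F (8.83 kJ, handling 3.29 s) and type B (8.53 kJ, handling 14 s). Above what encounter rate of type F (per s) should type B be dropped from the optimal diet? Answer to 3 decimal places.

0.089 per s

The zero-one rule: include type B iff E₂/h₂ > λE₁/(1+λh₁). Equality gives the switch point.
λE₁h₂ = E₂ + λE₂h₁ ⇒ λ = E₂/(E₁h₂ − E₂h₁) = 8.53/(123.6 − 28.06) = 0.08927 per s.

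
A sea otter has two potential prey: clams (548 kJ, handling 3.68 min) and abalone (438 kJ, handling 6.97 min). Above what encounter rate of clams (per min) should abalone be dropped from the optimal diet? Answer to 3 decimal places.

0.198 per min

The zero-one rule: include abalone iff E₂/h₂ > λE₁/(1+λh₁). Equality gives the switch point.
λE₁h₂ = E₂ + λE₂h₁ ⇒ λ = E₂/(E₁h₂ − E₂h₁) = 438/(3820 − 1612) = 0.1984 per min.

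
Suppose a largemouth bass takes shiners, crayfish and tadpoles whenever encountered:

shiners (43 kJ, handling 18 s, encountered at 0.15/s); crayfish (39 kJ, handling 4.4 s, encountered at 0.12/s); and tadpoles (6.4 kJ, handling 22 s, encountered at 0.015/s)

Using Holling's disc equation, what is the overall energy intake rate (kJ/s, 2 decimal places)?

2.46 kJ/s

Energy encountered per unit search time: 0.15×43 + 0.12×39 + 0.015×6.4 = 11.23 kJ/s.
Handling time per unit search time: 0.15×18 + 0.12×4.4 + 0.015×22 = 3.558.
Rate = 11.23/(1 + 3.558) = 2.463 kJ/s.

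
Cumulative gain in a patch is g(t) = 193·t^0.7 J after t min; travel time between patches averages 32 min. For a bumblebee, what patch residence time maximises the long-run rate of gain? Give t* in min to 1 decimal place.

By the marginal value theorem, leave when the instantaneous gain rate g'(t) equals the habitat-wide average g(t)/(T + t).
g'(t) = 0.7·193·t^-0.3. Setting 0.7·193·t^-0.3 = 193·t^0.7/(32+t) gives 0.7(32+t) = t, so 0.30·t = 0.7×32.
t* = 0.7×32/0.30 = 74.67 min.

74.7 min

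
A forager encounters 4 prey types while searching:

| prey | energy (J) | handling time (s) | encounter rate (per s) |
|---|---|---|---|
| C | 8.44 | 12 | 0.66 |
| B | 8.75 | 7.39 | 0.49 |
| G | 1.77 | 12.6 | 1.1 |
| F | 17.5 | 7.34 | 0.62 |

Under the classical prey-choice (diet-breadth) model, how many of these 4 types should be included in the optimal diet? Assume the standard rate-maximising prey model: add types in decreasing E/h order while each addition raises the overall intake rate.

1

Profitabilities (E/h, J/s): F 2.38, B 1.18, C 0.703, G 0.14. Add prey in this order while the next type's profitability exceeds the intake rate on those already taken.
Rate on top 1: 1.955. B: 1.18 < 1.955 → exclude; stop.
Optimal diet: F — 1 of 4 types.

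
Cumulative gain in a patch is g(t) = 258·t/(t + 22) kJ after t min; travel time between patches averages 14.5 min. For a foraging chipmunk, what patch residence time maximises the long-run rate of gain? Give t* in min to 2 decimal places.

17.86 min

By the marginal value theorem, leave when the instantaneous gain rate g'(t) equals the habitat-wide average g(t)/(T + t).
g'(t) = 258·22/(t + 22)². Setting 258·22/(t+22)² = 258t/[(t+22)(14.5+t)] gives 22(14.5+t) = t(t+22), so t² = 22×14.5 = 319.
t* = √319 = 17.86 min.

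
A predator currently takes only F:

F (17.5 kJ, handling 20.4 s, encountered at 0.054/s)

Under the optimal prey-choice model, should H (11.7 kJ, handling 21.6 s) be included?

On F alone, R = ΣλE/(1+Σλh) = 0.945/2.102 = 0.4497 kJ/s.
Profitability of H: 11.7/21.6 = 0.5417 kJ/s.
0.5417 > 0.4497, so adding H raises the average — include it.

Yes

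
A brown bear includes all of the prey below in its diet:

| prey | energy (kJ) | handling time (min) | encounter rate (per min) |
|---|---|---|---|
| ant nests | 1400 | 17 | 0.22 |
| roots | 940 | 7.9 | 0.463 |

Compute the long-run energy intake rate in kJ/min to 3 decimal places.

88.503 kJ/min

R = Σλ_iE_i / (1 + Σλ_ih_i)
Numerator: 0.22×1400 + 0.463×940 = 743.2
Denominator: 1 + 0.22×17 + 0.463×7.9 = 8.398
R = 743.2/8.398 = 88.5 kJ/min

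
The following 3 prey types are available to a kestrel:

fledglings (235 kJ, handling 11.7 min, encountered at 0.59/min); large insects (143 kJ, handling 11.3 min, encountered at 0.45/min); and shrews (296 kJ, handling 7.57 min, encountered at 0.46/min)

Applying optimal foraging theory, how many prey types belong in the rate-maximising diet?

E/h in descending order: shrews 39.1, fledglings 20.1, large insects 12.7 kJ/min. The optimal diet is the largest prefix of this list for which every included type satisfies E_i/h_i > R on the types above it.
Rate on top 1: 30.38. fledglings: 20.1 < 30.38 → exclude; stop.
Optimal diet: shrews — 1 of 3 types.

1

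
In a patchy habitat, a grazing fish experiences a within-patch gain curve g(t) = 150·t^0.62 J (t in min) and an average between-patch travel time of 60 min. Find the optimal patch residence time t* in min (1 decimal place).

97.9 min

Maximise g(t)/(T+t): set derivative to zero → g'(t)(T+t) = g(t).
g'(t) = 0.62·150·t^-0.38. Setting 0.62·150·t^-0.38 = 150·t^0.62/(60+t) gives 0.62(60+t) = t, so 0.38·t = 0.62×60.
t* = 0.62×60/0.38 = 97.89 min.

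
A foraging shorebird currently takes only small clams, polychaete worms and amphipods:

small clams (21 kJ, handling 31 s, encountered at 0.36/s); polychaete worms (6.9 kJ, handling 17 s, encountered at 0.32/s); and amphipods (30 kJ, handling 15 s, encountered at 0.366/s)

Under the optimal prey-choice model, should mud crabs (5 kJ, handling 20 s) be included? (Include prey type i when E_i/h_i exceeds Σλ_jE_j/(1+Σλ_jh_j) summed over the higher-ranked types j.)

Current rate: (0.36×21 + 0.32×6.9 + 0.366×30)/(1 + 0.36×31 + 0.32×17 + 0.366×15) = 0.8986 kJ/s.
Profitability of mud crabs: 5/20 = 0.25 kJ/s.
Since 0.25 < R, time spent handling mud crabs is better spent searching.

No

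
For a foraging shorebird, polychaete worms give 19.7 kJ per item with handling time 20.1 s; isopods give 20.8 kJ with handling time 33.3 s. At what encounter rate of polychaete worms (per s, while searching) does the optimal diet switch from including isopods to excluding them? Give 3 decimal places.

Drop isopods once their profitability E₂/h₂ falls below the rate achievable on polychaete worms alone: E₂/h₂ = λE₁/(1 + λh₁).
Solve for λ: λE₁h₂ = E₂(1 + λh₁) → λ(E₁h₂ − E₂h₁) = E₂ → λ = E₂/(E₁h₂ − E₂h₁).
λ = 20.8/(19.7×33.3 − 20.8×20.1) = 20.8/237.9 = 0.08742 per s.

0.087 per s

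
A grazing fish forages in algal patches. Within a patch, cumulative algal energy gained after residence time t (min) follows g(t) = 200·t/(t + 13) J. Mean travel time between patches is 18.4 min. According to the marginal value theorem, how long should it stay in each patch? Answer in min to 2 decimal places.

15.47 min

By the marginal value theorem, leave when the instantaneous gain rate g'(t) equals the habitat-wide average g(t)/(T + t).
g'(t) = 200·13/(t + 13)². Setting 200·13/(t+13)² = 200t/[(t+13)(18.4+t)] gives 13(18.4+t) = t(t+13), so t² = 13×18.4 = 239.2.
t* = √239.2 = 15.47 min.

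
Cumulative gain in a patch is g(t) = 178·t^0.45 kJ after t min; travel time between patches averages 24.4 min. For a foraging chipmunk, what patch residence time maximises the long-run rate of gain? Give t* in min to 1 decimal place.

Optimal t* satisfies g'(t*) = g(t*)/(T + t*).
g'(t) = 0.45·178·t^-0.55. Setting 0.45·178·t^-0.55 = 178·t^0.45/(24.4+t) gives 0.45(24.4+t) = t, so 0.55·t = 0.45×24.4.
t* = 0.45×24.4/0.55 = 19.96 min.

20.0 min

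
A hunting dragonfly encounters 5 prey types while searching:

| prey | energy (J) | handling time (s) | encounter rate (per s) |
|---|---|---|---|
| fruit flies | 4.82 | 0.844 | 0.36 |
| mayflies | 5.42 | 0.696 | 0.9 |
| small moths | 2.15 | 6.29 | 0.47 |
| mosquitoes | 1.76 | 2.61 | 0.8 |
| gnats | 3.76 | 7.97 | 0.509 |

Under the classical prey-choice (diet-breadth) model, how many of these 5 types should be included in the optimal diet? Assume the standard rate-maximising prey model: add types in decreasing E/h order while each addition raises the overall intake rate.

Rank by E/h (J/s): mayflies 7.79, fruit flies 5.71, mosquitoes 0.674, gnats 0.472, small moths 0.342. Include each in turn until the next type's E/h falls below the running intake rate.
Rate on top 1: 2.999. fruit flies: 5.71 > 2.999 → include.
Rate on top 2: 3.426. mosquitoes: 0.674 < 3.426 → exclude; stop.
Optimal diet: mayflies, fruit flies — 2 of 5 types.

2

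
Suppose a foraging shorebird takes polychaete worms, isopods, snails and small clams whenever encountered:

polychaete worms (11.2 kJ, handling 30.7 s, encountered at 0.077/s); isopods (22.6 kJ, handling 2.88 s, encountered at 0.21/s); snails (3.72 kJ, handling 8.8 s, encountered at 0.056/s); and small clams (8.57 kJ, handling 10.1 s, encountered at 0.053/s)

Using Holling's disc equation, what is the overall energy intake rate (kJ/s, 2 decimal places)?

1.25 kJ/s

R = (0.077×11.2 + 0.21×22.6 + 0.056×3.72 + 0.053×8.57) / (1 + 0.077×30.7 + 0.21×2.88 + 0.056×8.8 + 0.053×10.1) = 6.271/4.997 = 1.255 kJ/s.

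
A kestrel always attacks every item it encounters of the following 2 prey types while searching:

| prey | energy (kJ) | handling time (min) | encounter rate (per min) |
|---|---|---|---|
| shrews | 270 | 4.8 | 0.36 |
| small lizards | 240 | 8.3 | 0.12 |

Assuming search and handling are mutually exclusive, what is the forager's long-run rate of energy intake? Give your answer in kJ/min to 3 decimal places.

33.835 kJ/min

R = (0.36×270 + 0.12×240) / (1 + 0.36×4.8 + 0.12×8.3) = 126/3.724 = 33.83 kJ/min.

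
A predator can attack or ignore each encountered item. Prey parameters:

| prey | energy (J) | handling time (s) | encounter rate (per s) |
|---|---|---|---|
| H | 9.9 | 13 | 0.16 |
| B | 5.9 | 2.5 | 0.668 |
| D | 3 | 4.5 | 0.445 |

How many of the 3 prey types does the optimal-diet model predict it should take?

1

E/h in descending order: B 2.36, H 0.762, D 0.667 J/s. The optimal diet is the largest prefix of this list for which every included type satisfies E_i/h_i > R on the types above it.
Rate on top 1: 1.476. H: 0.762 < 1.476 → exclude; stop.
Optimal diet: B — 1 of 3 types.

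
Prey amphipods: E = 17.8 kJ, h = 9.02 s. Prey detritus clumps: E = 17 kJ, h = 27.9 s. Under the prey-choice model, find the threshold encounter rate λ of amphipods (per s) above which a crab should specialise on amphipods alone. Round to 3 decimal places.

At the threshold, the rate on amphipods alone equals the profitability of detritus clumps: λ·17.8/(1 + λ·9.02) = 17/27.9 = 0.6093.
Rearranging, λ(17.8 − 0.6093×9.02) = 0.6093, so λ = 0.6093/12.3 = 0.04952 per s.

0.050 per s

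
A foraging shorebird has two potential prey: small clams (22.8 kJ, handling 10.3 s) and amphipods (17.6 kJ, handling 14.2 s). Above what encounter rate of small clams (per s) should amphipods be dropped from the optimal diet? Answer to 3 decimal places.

The zero-one rule: include amphipods iff E₂/h₂ > λE₁/(1+λh₁). Equality gives the switch point.
λE₁h₂ = E₂ + λE₂h₁ ⇒ λ = E₂/(E₁h₂ − E₂h₁) = 17.6/(323.8 − 181.3) = 0.1235 per s.

0.124 per s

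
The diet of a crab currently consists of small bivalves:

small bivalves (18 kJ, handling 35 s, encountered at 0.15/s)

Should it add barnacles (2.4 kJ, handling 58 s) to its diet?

On small bivalves alone, R = ΣλE/(1+Σλh) = 2.7/6.25 = 0.432 kJ/s.
barnacles: E/h = 2.4/58 = 0.04138 kJ/s.
Since 0.04138 < R, time spent handling barnacles is better spent searching.

No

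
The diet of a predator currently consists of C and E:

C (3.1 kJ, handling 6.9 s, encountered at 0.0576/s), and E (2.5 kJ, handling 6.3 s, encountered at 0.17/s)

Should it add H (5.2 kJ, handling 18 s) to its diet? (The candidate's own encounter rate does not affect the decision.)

Yes

Intake rate on the current diet: R = (0.0576×3.1 + 0.17×2.5) / (1 + 0.0576×6.9 + 0.17×6.3) = 0.6036/2.468 = 0.2445 kJ/s.
H: E/h = 5.2/18 = 0.2889 kJ/s.
0.2889 > 0.2445, so adding H raises the average — include it.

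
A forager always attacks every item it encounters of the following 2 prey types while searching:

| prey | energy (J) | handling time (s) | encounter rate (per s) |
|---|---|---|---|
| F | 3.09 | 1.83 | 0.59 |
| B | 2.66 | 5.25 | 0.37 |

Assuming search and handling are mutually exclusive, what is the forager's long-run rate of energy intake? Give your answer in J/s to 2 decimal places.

0.70 J/s

R = Σλ_iE_i / (1 + Σλ_ih_i)
Numerator: 0.59×3.09 + 0.37×2.66 = 2.807
Denominator: 1 + 0.59×1.83 + 0.37×5.25 = 4.022
R = 2.807/4.022 = 0.698 J/s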